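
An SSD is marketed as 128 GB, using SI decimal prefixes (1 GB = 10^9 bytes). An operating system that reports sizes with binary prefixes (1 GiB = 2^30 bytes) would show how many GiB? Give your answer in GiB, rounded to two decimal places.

119.21 GiB

128 GB = 128 × 10^9 bytes = 128,000,000,000 bytes
1 GiB = 1,073,741,824 bytes
128,000,000,000 / 1,073,741,824 = 119.21 GiB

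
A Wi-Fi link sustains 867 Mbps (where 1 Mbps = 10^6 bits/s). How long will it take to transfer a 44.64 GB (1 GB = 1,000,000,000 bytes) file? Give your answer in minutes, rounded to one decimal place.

44.64 GB = 44,640,000,000 bytes = 357,120,000,000 bits
867 Mbps = 867,000,000 bits/s
time = 357,120,000,000 / 867,000,000 = 411.90 s
411.90 s / 60 = 6.9 minutes

6.9 minutes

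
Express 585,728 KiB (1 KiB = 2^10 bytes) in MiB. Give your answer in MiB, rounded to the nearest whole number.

585,728 KiB × 1,024 bytes/KiB = 599,785,472 bytes
1 MiB = 1,048,576 bytes
599,785,472 / 1,048,576 = 572 MiB

572 MiB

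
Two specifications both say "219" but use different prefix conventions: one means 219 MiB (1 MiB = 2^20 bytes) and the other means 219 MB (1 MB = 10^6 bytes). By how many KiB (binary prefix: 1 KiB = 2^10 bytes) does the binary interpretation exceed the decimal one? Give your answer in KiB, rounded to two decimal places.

219 MiB = 219 × 1,048,576 = 229,638,144 bytes
219 MB = 219 × 1,000,000 = 219,000,000 bytes
difference = 10,638,144 bytes
10,638,144 / 1,024 = 10,388.81 KiB

10,388.81 KiB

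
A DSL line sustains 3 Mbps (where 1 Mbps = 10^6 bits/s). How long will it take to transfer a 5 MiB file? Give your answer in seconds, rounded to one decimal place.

14.0 seconds

5 MiB = 5,242,880 bytes = 41,943,040 bits
3 Mbps = 3,000,000 bits/s
time = 41,943,040 / 3,000,000 = 14.0 s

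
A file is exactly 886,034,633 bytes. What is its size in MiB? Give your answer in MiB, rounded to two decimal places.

886,034,633 bytes given.
1 MiB = 1,048,576 bytes
886,034,633 / 1,048,576 = 844.99 MiB

844.99 MiB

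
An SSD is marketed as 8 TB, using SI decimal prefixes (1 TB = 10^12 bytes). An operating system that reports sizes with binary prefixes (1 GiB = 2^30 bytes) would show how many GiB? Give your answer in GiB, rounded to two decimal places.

8 TB × 1,000,000,000,000 bytes/TB = 8,000,000,000,000 bytes
1 GiB = 2^30 bytes = 1,073,741,824 bytes
8,000,000,000,000 / 1,073,741,824 = 7,450.58 GiB

7,450.58 GiB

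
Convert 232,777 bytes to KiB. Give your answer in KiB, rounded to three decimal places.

232,777 bytes given.
1 KiB = 2^10 bytes = 1,024 bytes
232,777 / 1,024 = 227.321 KiB

227.321 KiB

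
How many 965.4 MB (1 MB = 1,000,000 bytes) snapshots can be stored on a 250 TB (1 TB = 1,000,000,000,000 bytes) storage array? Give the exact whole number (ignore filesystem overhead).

258,960

Capacity: 250 TB = 250,000,000,000,000 bytes
Per item: 965.4 MB = 965,400,000 bytes
⌊250,000,000,000,000 / 965,400,000⌋ = 258,960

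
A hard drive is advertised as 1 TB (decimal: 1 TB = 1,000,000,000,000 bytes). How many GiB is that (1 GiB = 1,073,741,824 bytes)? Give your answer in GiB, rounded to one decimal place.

1 TB = 1 × 10^12 bytes = 1,000,000,000,000 bytes
1 GiB = 1,073,741,824 bytes
1,000,000,000,000 / 1,073,741,824 = 931.3 GiB

931.3 GiB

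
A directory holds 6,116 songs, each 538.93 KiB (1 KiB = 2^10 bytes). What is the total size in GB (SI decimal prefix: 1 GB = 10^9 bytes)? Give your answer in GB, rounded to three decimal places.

3.375 GB

Total = 6,116 × 538.93 KiB = 3296095.88 KiB
= 3296095.88 × 1,024 bytes = 3,375,202,181.12 bytes
1 GB = 1,000,000,000 bytes
3,375,202,181.12 / 1,000,000,000 = 3.375 GB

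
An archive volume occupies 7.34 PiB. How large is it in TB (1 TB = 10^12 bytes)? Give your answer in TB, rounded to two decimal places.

8,264.11 TB

7.34 PiB × 1,125,899,906,842,624 bytes/PiB = 8,264,105,316,224,860.16 bytes
1 TB = 1,000,000,000,000 bytes
8,264,105,316,224,860.16 / 1,000,000,000,000 = 8,264.11 TB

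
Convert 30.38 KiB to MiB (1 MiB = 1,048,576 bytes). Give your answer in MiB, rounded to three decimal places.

30.38 KiB = 30.38 × 2^10 bytes = 31,109.12 bytes
1 MiB = 2^20 bytes = 1,048,576 bytes
31,109.12 / 1,048,576 = 0.030 MiB

0.030 MiB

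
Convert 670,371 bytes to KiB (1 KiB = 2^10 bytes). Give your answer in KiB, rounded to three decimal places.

670,371 bytes given.
1 KiB = 2^10 bytes = 1,024 bytes
670,371 / 1,024 = 654.659 KiB

654.659 KiB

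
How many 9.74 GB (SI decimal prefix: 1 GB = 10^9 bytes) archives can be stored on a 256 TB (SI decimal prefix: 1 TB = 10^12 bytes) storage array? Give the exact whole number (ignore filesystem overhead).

Capacity: 256 TB = 256,000,000,000,000 bytes
Per item: 9.74 GB = 9,740,000,000 bytes
⌊256,000,000,000,000 / 9,740,000,000⌋ = 26,283

26,283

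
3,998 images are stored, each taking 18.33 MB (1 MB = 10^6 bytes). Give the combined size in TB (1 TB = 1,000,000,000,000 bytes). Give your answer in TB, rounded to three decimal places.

Total = 3,998 × 18.33 MB = 73283.34 MB
= 73283.34 × 1,000,000 bytes = 73,283,340,000 bytes
1 TB = 1,000,000,000,000 bytes
73,283,340,000 / 1,000,000,000,000 = 0.073 TB

0.073 TB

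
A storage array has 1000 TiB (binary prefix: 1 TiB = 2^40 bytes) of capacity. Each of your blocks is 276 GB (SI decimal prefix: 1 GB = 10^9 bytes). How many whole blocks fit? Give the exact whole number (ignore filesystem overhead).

3,983

Capacity: 1000 TiB = 1,099,511,627,776,000 bytes
Per item: 276 GB = 276,000,000,000 bytes
⌊1,099,511,627,776,000 / 276,000,000,000⌋ = 3,983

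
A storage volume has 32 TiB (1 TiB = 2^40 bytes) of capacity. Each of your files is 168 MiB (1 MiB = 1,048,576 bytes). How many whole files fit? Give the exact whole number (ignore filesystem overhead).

Capacity: 32 TiB = 35,184,372,088,832 bytes
Per item: 168 MiB = 176,160,768 bytes
⌊35,184,372,088,832 / 176,160,768⌋ = 199,728

199,728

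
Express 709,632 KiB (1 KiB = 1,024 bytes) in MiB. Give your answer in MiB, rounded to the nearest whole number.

693 MiB

709,632 KiB = 709,632 × 2^10 bytes = 726,663,168 bytes
1 MiB = 2^20 bytes = 1,048,576 bytes
726,663,168 / 1,048,576 = 693 MiB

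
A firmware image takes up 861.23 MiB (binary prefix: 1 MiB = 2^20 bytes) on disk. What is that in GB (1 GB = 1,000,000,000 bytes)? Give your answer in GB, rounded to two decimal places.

0.90 GB

861.23 MiB = 861.23 × 2^20 bytes = 903,065,108.48 bytes
1 GB = 1,000,000,000 bytes
903,065,108.48 / 1,000,000,000 = 0.90 GB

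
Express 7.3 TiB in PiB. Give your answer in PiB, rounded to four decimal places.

7.3 TiB = 7.3 × 2^40 bytes = 8,026,434,882,764.8 bytes
1 PiB = 1,125,899,906,842,624 bytes
8,026,434,882,764.8 / 1,125,899,906,842,624 = 0.0071 PiB

0.0071 PiB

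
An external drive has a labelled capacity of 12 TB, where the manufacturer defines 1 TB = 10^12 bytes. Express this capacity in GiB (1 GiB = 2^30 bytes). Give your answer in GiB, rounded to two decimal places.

11,175.87 GiB

12 TB = 12 × 10^12 bytes = 12,000,000,000,000 bytes
1 GiB = 2^30 bytes = 1,073,741,824 bytes
12,000,000,000,000 / 1,073,741,824 = 11,175.87 GiB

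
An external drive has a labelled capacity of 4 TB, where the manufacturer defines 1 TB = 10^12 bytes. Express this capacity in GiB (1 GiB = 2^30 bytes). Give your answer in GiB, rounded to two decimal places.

3,725.29 GiB

4 TB = 4 × 10^12 bytes = 4,000,000,000,000 bytes
1 GiB = 2^30 bytes = 1,073,741,824 bytes
4,000,000,000,000 / 1,073,741,824 = 3,725.29 GiB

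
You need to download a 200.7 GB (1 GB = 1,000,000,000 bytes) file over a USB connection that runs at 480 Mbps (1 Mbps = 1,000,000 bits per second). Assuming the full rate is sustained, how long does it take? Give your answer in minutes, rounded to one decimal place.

200.7 GB = 200,700,000,000 bytes = 1,605,600,000,000 bits
480 Mbps = 480,000,000 bits/s
time = 1,605,600,000,000 / 480,000,000 = 3,345.00 s
3,345.00 s / 60 = 55.8 minutes

55.8 minutes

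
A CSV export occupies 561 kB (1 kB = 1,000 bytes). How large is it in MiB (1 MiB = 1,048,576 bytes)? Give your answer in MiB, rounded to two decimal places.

561 kB = 561 × 10^3 bytes = 561,000 bytes
1 MiB = 2^20 bytes = 1,048,576 bytes
561,000 / 1,048,576 = 0.54 MiB

0.54 MiB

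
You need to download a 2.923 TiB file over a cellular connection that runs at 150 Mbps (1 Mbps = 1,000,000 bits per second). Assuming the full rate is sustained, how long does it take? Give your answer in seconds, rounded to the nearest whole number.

171,407 seconds

2.923 TiB = 3,213,872,487,989.248 bytes = 25,710,979,903,913.984 bits
150 Mbps = 150,000,000 bits/s
time = 25,710,979,903,913.984 / 150,000,000 = 171,407 s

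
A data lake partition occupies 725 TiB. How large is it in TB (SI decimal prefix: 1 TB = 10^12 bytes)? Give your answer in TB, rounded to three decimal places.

725 TiB × 1,099,511,627,776 bytes/TiB = 797,145,930,137,600 bytes
1 TB = 1,000,000,000,000 bytes
797,145,930,137,600 / 1,000,000,000,000 = 797.146 TB

797.146 TB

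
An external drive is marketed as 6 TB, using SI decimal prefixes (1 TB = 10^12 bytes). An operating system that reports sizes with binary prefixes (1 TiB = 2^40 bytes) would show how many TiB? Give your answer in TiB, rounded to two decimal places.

5.46 TiB

6 TB × 1,000,000,000,000 bytes/TB = 6,000,000,000,000 bytes
1 TiB = 2^40 bytes = 1,099,511,627,776 bytes
6,000,000,000,000 / 1,099,511,627,776 = 5.46 TiB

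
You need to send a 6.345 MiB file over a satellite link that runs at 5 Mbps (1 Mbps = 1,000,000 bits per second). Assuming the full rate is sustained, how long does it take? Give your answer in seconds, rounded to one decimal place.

6.345 MiB = 6,653,214.72 bytes = 53,225,717.76 bits
5 Mbps = 5,000,000 bits/s
time = 53,225,717.76 / 5,000,000 = 10.6 s

10.6 seconds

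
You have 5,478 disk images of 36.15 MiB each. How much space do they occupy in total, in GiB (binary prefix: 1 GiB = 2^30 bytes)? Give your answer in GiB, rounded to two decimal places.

Total = 5,478 × 36.15 MiB = 198029.7 MiB
= 198029.7 × 1,048,576 bytes = 207,649,190,707.2 bytes
1 GiB = 1,073,741,824 bytes
207,649,190,707.2 / 1,073,741,824 = 193.39 GiB

193.39 GiB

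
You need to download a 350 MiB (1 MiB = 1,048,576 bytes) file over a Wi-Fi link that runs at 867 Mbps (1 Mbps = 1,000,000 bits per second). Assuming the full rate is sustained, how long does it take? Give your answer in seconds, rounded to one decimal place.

3.4 seconds

350 MiB = 367,001,600 bytes = 2,936,012,800 bits
867 Mbps = 867,000,000 bits/s
time = 2,936,012,800 / 867,000,000 = 3.4 s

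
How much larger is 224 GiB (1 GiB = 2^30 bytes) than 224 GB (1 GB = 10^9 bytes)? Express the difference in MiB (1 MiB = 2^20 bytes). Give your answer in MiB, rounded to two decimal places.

224 GiB = 224 × 1,073,741,824 = 240,518,168,576 bytes
224 GB = 224 × 1,000,000,000 = 224,000,000,000 bytes
difference = 16,518,168,576 bytes
16,518,168,576 / 1,048,576 = 15,752.95 MiB

15,752.95 MiB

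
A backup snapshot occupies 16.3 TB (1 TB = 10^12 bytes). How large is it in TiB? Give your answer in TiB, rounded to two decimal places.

16.3 TB × 1,000,000,000,000 bytes/TB = 16,300,000,000,000 bytes
1 TiB = 1,099,511,627,776 bytes
16,300,000,000,000 / 1,099,511,627,776 = 14.82 TiB

14.82 TiB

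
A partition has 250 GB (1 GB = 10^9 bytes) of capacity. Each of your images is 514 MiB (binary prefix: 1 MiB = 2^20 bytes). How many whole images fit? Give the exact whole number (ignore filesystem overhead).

Capacity: 250 GB = 250,000,000,000 bytes
Per item: 514 MiB = 538,968,064 bytes
⌊250,000,000,000 / 538,968,064⌋ = 463

463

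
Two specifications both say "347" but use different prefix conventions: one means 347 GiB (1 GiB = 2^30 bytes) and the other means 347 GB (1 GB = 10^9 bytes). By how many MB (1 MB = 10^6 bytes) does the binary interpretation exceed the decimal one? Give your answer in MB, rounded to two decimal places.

347 GiB = 347 × 1,073,741,824 = 372,588,412,928 bytes
347 GB = 347 × 1,000,000,000 = 347,000,000,000 bytes
difference = 25,588,412,928 bytes
25,588,412,928 / 1,000,000 = 25,588.41 MB

25,588.41 MB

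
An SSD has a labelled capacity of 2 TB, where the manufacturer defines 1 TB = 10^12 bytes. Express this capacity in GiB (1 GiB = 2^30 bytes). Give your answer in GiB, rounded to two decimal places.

1,862.65 GiB

2 TB × 1,000,000,000,000 bytes/TB = 2,000,000,000,000 bytes
1 GiB = 1,073,741,824 bytes
2,000,000,000,000 / 1,073,741,824 = 1,862.65 GiB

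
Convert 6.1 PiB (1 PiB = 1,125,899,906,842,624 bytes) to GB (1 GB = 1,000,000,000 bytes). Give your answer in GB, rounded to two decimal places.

6,867,989.43 GB

6.1 PiB = 6.1 × 2^50 bytes = 6,867,989,431,740,006.4 bytes
1 GB = 1,000,000,000 bytes
6,867,989,431,740,006.4 / 1,000,000,000 = 6,867,989.43 GB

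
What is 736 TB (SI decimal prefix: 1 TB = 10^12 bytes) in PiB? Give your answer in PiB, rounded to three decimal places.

0.654 PiB

736 TB = 736 × 10^12 bytes = 736,000,000,000,000 bytes
1 PiB = 1,125,899,906,842,624 bytes
736,000,000,000,000 / 1,125,899,906,842,624 = 0.654 PiB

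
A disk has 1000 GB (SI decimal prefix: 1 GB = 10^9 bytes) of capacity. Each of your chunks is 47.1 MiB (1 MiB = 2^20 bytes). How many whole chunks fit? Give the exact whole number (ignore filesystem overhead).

20,247

Capacity: 1000 GB = 1,000,000,000,000 bytes
Per item: 47.1 MiB = 49,387,929.6 bytes
⌊1,000,000,000,000 / 49,387,929.6⌋ = 20,247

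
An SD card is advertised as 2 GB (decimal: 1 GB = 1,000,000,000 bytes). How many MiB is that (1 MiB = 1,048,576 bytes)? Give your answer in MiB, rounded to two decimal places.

1,907.35 MiB

2 GB = 2 × 10^9 bytes = 2,000,000,000 bytes
1 MiB = 2^20 bytes = 1,048,576 bytes
2,000,000,000 / 1,048,576 = 1,907.35 MiB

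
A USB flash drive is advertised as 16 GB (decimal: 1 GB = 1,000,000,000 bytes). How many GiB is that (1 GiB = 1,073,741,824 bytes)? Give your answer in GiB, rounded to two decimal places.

14.90 GiB

16 GB × 1,000,000,000 bytes/GB = 16,000,000,000 bytes
1 GiB = 2^30 bytes = 1,073,741,824 bytes
16,000,000,000 / 1,073,741,824 = 14.90 GiB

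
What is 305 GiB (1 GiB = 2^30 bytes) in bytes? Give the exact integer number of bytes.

327,491,256,320 bytes

305 × 1,073,741,824 = 327,491,256,320 bytes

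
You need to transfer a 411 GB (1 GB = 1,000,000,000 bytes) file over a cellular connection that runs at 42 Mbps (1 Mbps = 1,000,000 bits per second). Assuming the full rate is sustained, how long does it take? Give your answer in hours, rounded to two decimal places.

411 GB = 411,000,000,000 bytes = 3,288,000,000,000 bits
42 Mbps = 42,000,000 bits/s
time = 3,288,000,000,000 / 42,000,000 = 78,285.7143 s
78,285.7143 s / 3600 = 21.75 hours

21.75 hours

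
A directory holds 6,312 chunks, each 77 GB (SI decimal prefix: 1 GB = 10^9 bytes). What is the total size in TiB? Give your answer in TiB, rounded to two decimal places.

Total = 6,312 × 77 GB = 486,024 GB
= 486,024 × 1,000,000,000 bytes = 486,024,000,000,000 bytes
1 TiB = 1,099,511,627,776 bytes
486,024,000,000,000 / 1,099,511,627,776 = 442.04 TiB

442.04 TiB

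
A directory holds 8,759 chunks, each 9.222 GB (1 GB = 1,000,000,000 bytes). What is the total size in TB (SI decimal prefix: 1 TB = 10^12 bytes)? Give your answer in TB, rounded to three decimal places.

80.775 TB

Total = 8,759 × 9.222 GB = 80775.498 GB
= 80775.498 × 1,000,000,000 bytes = 80,775,498,000,000 bytes
1 TB = 1,000,000,000,000 bytes
80,775,498,000,000 / 1,000,000,000,000 = 80.775 TB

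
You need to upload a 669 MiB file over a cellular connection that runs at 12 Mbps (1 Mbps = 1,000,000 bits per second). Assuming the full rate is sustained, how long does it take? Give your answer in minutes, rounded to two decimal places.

7.79 minutes

669 MiB = 701,497,344 bytes = 5,611,978,752 bits
12 Mbps = 12,000,000 bits/s
time = 5,611,978,752 / 12,000,000 = 467.665 s
467.665 s / 60 = 7.79 minutes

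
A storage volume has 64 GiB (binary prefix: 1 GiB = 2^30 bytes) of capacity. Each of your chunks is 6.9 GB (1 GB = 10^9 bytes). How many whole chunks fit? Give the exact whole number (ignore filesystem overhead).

Capacity: 64 GiB = 68,719,476,736 bytes
Per item: 6.9 GB = 6,900,000,000 bytes
⌊68,719,476,736 / 6,900,000,000⌋ = 9

9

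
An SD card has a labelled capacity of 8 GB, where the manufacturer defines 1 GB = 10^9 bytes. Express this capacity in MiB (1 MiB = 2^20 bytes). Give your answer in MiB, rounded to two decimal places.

7,629.39 MiB

8 GB = 8 × 10^9 bytes = 8,000,000,000 bytes
1 MiB = 2^20 bytes = 1,048,576 bytes
8,000,000,000 / 1,048,576 = 7,629.39 MiB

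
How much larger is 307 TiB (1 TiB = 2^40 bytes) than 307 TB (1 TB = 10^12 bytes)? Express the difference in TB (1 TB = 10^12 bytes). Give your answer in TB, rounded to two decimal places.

307 TiB = 307 × 1,099,511,627,776 = 337,550,069,727,232 bytes
307 TB = 307 × 1,000,000,000,000 = 307,000,000,000,000 bytes
difference = 30,550,069,727,232 bytes
30,550,069,727,232 / 1,000,000,000,000 = 30.55 TB

30.55 TB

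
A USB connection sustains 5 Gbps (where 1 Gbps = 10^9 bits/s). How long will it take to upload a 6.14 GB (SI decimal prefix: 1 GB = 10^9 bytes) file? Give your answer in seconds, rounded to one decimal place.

6.14 GB = 6,140,000,000 bytes = 49,120,000,000 bits
5 Gbps = 5,000,000,000 bits/s
time = 49,120,000,000 / 5,000,000,000 = 9.8 s

9.8 seconds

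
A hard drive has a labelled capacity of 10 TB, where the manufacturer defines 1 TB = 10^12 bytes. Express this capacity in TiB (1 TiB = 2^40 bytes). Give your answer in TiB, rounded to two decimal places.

9.09 TiB

10 TB = 10 × 10^12 bytes = 10,000,000,000,000 bytes
1 TiB = 1,099,511,627,776 bytes
10,000,000,000,000 / 1,099,511,627,776 = 9.09 TiB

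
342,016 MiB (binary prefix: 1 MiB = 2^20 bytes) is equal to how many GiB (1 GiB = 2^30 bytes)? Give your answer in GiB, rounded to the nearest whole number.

334 GiB

342,016 MiB × 1,048,576 bytes/MiB = 358,629,769,216 bytes
1 GiB = 2^30 bytes = 1,073,741,824 bytes
358,629,769,216 / 1,073,741,824 = 334 GiB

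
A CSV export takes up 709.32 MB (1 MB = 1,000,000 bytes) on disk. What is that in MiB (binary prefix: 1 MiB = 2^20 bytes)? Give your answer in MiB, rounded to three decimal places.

709.32 MB = 709.32 × 10^6 bytes = 709,320,000 bytes
1 MiB = 2^20 bytes = 1,048,576 bytes
709,320,000 / 1,048,576 = 676.460 MiB

676.460 MiB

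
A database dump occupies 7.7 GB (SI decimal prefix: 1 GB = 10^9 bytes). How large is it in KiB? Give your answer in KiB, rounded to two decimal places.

7,519,531.25 KiB

7.7 GB × 1,000,000,000 bytes/GB = 7,700,000,000 bytes
1 KiB = 2^10 bytes = 1,024 bytes
7,700,000,000 / 1,024 = 7,519,531.25 KiB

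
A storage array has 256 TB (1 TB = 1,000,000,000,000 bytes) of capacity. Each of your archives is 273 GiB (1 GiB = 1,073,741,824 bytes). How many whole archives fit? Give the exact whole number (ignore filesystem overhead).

873

Capacity: 256 TB = 256,000,000,000,000 bytes
Per item: 273 GiB = 293,131,517,952 bytes
⌊256,000,000,000,000 / 293,131,517,952⌋ = 873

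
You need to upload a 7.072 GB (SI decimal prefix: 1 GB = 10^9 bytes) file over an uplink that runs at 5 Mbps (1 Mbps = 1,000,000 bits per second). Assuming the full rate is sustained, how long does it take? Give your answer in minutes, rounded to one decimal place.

7.072 GB = 7,072,000,000 bytes = 56,576,000,000 bits
5 Mbps = 5,000,000 bits/s
time = 56,576,000,000 / 5,000,000 = 11,315.20 s
11,315.20 s / 60 = 188.6 minutes

188.6 minutes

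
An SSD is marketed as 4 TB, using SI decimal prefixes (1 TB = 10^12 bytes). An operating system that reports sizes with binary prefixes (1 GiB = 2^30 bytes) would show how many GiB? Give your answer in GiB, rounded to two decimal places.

3,725.29 GiB

4 TB × 1,000,000,000,000 bytes/TB = 4,000,000,000,000 bytes
1 GiB = 2^30 bytes = 1,073,741,824 bytes
4,000,000,000,000 / 1,073,741,824 = 3,725.29 GiB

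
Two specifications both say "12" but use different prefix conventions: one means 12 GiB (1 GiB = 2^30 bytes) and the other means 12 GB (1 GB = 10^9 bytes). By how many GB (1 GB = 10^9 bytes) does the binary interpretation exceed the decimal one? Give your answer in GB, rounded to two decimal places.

12 GiB = 12 × 1,073,741,824 = 12,884,901,888 bytes
12 GB = 12 × 1,000,000,000 = 12,000,000,000 bytes
difference = 884,901,888 bytes
884,901,888 / 1,000,000,000 = 0.88 GB

0.88 GB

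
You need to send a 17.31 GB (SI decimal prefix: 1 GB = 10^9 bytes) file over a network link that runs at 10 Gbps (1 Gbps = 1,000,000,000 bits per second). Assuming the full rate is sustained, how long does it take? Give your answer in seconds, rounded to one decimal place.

17.31 GB = 17,310,000,000 bytes = 138,480,000,000 bits
10 Gbps = 10,000,000,000 bits/s
time = 138,480,000,000 / 10,000,000,000 = 13.8 s

13.8 seconds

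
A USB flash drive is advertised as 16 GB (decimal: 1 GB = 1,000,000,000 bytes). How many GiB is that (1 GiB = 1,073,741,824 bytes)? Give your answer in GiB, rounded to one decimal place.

14.9 GiB

16 GB × 1,000,000,000 bytes/GB = 16,000,000,000 bytes
1 GiB = 2^30 bytes = 1,073,741,824 bytes
16,000,000,000 / 1,073,741,824 = 14.9 GiB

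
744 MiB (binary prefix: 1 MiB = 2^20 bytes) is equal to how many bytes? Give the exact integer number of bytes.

744 × 1,048,576 = 780,140,544 bytes  (1 MiB = 2^20 bytes)

780,140,544 bytes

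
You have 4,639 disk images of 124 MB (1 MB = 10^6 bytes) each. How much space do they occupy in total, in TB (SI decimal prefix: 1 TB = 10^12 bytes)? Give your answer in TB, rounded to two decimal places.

Total = 4,639 × 124 MB = 575,236 MB
= 575,236 × 1,000,000 bytes = 575,236,000,000 bytes
1 TB = 1,000,000,000,000 bytes
575,236,000,000 / 1,000,000,000,000 = 0.58 TB

0.58 TB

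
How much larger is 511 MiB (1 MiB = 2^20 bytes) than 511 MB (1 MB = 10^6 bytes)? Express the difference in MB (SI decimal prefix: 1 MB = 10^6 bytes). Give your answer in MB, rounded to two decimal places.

511 MiB = 511 × 1,048,576 = 535,822,336 bytes
511 MB = 511 × 1,000,000 = 511,000,000 bytes
difference = 24,822,336 bytes
24,822,336 / 1,000,000 = 24.82 MB

24.82 MB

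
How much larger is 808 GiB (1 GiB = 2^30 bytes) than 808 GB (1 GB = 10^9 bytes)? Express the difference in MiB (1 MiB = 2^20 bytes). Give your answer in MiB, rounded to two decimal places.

56,823.15 MiB

808 GiB = 808 × 1,073,741,824 = 867,583,393,792 bytes
808 GB = 808 × 1,000,000,000 = 808,000,000,000 bytes
difference = 59,583,393,792 bytes
59,583,393,792 / 1,048,576 = 56,823.15 MiB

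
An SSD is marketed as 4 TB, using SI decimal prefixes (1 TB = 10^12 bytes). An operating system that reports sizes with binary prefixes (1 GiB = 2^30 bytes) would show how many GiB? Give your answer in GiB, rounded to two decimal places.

4 TB × 1,000,000,000,000 bytes/TB = 4,000,000,000,000 bytes
1 GiB = 1,073,741,824 bytes
4,000,000,000,000 / 1,073,741,824 = 3,725.29 GiB

3,725.29 GiB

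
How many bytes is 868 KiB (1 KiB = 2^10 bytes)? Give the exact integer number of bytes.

888,832 bytes

868 × 1,024 = 888,832 bytes  (1 KiB = 2^10 bytes)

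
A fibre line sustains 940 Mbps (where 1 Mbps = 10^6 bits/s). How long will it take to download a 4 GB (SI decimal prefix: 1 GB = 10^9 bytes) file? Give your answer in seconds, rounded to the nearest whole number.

4 GB = 4,000,000,000 bytes = 32,000,000,000 bits
940 Mbps = 940,000,000 bits/s
time = 32,000,000,000 / 940,000,000 = 34 s

34 seconds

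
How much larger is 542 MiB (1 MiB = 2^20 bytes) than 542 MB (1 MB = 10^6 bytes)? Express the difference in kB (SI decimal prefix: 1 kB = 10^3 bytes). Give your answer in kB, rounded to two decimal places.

542 MiB = 542 × 1,048,576 = 568,328,192 bytes
542 MB = 542 × 1,000,000 = 542,000,000 bytes
difference = 26,328,192 bytes
26,328,192 / 1,000 = 26,328.19 kB

26,328.19 kB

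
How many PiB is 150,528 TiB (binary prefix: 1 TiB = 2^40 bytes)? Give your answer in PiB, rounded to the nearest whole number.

150,528 TiB × 1,099,511,627,776 bytes/TiB = 165,507,286,305,865,728 bytes
1 PiB = 1,125,899,906,842,624 bytes
165,507,286,305,865,728 / 1,125,899,906,842,624 = 147 PiB

147 PiB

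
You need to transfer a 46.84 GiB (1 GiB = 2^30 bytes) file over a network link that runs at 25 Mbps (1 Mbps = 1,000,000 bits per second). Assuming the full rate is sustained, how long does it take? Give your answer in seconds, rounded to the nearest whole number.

16,094 seconds

46.84 GiB = 50,294,067,036.16 bytes = 402,352,536,289.28 bits
25 Mbps = 25,000,000 bits/s
time = 402,352,536,289.28 / 25,000,000 = 16,094 s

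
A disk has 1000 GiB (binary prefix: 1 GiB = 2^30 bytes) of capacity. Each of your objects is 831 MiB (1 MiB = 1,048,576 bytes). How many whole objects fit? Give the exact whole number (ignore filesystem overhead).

1,232

Capacity: 1000 GiB = 1,073,741,824,000 bytes
Per item: 831 MiB = 871,366,656 bytes
⌊1,073,741,824,000 / 871,366,656⌋ = 1,232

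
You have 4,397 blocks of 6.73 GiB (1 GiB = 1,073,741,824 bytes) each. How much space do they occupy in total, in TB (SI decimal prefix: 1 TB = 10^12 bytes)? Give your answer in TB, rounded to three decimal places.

Total = 4,397 × 6.73 GiB = 29591.81 GiB
= 29591.81 × 1,073,741,824 bytes = 31,773,964,044,861.44 bytes
1 TB = 1,000,000,000,000 bytes
31,773,964,044,861.44 / 1,000,000,000,000 = 31.774 TB

31.774 TB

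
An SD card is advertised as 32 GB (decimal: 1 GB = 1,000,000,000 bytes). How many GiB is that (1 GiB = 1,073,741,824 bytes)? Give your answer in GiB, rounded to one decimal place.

32 GB = 32 × 10^9 bytes = 32,000,000,000 bytes
1 GiB = 1,073,741,824 bytes
32,000,000,000 / 1,073,741,824 = 29.8 GiB

29.8 GiB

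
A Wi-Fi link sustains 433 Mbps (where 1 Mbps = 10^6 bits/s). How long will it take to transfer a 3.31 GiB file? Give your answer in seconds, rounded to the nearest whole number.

3.31 GiB = 3,554,085,437.44 bytes = 28,432,683,499.52 bits
433 Mbps = 433,000,000 bits/s
time = 28,432,683,499.52 / 433,000,000 = 66 s

66 seconds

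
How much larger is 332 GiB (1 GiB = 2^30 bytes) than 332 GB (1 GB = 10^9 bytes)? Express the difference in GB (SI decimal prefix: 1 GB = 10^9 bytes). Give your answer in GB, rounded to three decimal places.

24.482 GB

332 GiB = 332 × 1,073,741,824 = 356,482,285,568 bytes
332 GB = 332 × 1,000,000,000 = 332,000,000,000 bytes
difference = 24,482,285,568 bytes
24,482,285,568 / 1,000,000,000 = 24.482 GB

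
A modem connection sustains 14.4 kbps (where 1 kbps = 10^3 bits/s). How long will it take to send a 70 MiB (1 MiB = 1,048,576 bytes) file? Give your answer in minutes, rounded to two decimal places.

70 MiB = 73,400,320 bytes = 587,202,560 bits
14.4 kbps = 14,400 bits/s
time = 587,202,560 / 14,400 = 40,777.956 s
40,777.956 s / 60 = 679.63 minutes

679.63 minutes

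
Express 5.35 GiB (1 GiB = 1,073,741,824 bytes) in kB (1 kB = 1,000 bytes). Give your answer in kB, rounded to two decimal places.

5,744,518.76 kB

5.35 GiB = 5.35 × 2^30 bytes = 5,744,518,758.4 bytes
1 kB = 1,000 bytes
5,744,518,758.4 / 1,000 = 5,744,518.76 kB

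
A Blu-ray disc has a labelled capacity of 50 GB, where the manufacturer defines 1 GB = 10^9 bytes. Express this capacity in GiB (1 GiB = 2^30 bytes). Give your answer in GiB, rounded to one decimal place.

50 GB × 1,000,000,000 bytes/GB = 50,000,000,000 bytes
1 GiB = 1,073,741,824 bytes
50,000,000,000 / 1,073,741,824 = 46.6 GiB

46.6 GiB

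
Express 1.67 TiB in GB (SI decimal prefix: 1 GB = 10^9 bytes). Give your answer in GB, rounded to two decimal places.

1,836.18 GB

1.67 TiB × 1,099,511,627,776 bytes/TiB = 1,836,184,418,385.92 bytes
1 GB = 10^9 bytes = 1,000,000,000 bytes
1,836,184,418,385.92 / 1,000,000,000 = 1,836.18 GB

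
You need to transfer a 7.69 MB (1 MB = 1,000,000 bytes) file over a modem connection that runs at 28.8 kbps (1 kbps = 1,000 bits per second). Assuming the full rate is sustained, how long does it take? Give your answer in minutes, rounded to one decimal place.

35.6 minutes

7.69 MB = 7,690,000 bytes = 61,520,000 bits
28.8 kbps = 28,800 bits/s
time = 61,520,000 / 28,800 = 2,136.11 s
2,136.11 s / 60 = 35.6 minutes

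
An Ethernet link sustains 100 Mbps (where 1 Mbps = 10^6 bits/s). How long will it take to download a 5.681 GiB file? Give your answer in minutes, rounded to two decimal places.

8.13 minutes

5.681 GiB = 6,099,927,302.144 bytes = 48,799,418,417.152 bits
100 Mbps = 100,000,000 bits/s
time = 48,799,418,417.152 / 100,000,000 = 487.994 s
487.994 s / 60 = 8.13 minutes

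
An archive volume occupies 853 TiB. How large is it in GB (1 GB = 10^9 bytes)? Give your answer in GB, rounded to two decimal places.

937,883.42 GB

853 TiB = 853 × 2^40 bytes = 937,883,418,492,928 bytes
1 GB = 1,000,000,000 bytes
937,883,418,492,928 / 1,000,000,000 = 937,883.42 GB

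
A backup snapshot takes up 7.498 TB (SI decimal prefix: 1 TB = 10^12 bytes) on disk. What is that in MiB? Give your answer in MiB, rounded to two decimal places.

7.498 TB = 7.498 × 10^12 bytes = 7,498,000,000,000 bytes
1 MiB = 1,048,576 bytes
7,498,000,000,000 / 1,048,576 = 7,150,650.02 MiB

7,150,650.02 MiB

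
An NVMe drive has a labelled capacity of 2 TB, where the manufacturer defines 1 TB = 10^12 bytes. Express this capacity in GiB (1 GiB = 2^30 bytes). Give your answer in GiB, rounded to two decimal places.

1,862.65 GiB

2 TB = 2 × 10^12 bytes = 2,000,000,000,000 bytes
1 GiB = 1,073,741,824 bytes
2,000,000,000,000 / 1,073,741,824 = 1,862.65 GiB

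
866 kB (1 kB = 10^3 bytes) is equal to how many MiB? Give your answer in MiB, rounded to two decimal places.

0.83 MiB

866 kB = 866 × 10^3 bytes = 866,000 bytes
1 MiB = 2^20 bytes = 1,048,576 bytes
866,000 / 1,048,576 = 0.83 MiB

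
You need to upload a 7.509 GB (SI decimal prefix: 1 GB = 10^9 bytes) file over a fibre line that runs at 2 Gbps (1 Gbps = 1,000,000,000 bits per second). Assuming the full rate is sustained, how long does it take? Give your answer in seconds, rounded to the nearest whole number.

7.509 GB = 7,509,000,000 bytes = 60,072,000,000 bits
2 Gbps = 2,000,000,000 bits/s
time = 60,072,000,000 / 2,000,000,000 = 30 s

30 seconds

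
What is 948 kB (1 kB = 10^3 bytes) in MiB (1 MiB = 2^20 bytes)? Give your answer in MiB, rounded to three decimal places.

948 kB = 948 × 10^3 bytes = 948,000 bytes
1 MiB = 2^20 bytes = 1,048,576 bytes
948,000 / 1,048,576 = 0.904 MiB

0.904 MiB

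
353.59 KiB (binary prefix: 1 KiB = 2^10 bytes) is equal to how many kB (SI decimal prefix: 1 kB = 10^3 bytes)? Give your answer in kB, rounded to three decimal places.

362.076 kB

353.59 KiB × 1,024 bytes/KiB = 362,076.16 bytes
1 kB = 1,000 bytes
362,076.16 / 1,000 = 362.076 kB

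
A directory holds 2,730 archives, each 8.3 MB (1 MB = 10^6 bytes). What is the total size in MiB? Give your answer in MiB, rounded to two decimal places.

Total = 2,730 × 8.3 MB = 22,659 MB
= 22,659 × 1,000,000 bytes = 22,659,000,000 bytes
1 MiB = 1,048,576 bytes
22,659,000,000 / 1,048,576 = 21,609.31 MiB

21,609.31 MiB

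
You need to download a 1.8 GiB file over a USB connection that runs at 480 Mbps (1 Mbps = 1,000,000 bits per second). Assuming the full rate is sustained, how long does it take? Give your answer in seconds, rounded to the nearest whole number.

32 seconds

1.8 GiB = 1,932,735,283.2 bytes = 15,461,882,265.6 bits
480 Mbps = 480,000,000 bits/s
time = 15,461,882,265.6 / 480,000,000 = 32 s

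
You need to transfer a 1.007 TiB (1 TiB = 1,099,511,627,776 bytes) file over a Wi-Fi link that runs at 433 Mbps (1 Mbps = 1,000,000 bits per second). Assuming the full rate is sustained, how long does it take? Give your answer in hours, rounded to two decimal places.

5.68 hours

1.007 TiB = 1,107,208,209,170.432 bytes = 8,857,665,673,363.456 bits
433 Mbps = 433,000,000 bits/s
time = 8,857,665,673,363.456 / 433,000,000 = 20,456.5027 s
20,456.5027 s / 3600 = 5.68 hours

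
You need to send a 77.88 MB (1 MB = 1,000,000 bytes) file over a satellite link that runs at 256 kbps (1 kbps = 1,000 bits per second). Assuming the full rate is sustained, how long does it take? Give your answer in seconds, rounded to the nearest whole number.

77.88 MB = 77,880,000 bytes = 623,040,000 bits
256 kbps = 256,000 bits/s
time = 623,040,000 / 256,000 = 2,434 s

2,434 seconds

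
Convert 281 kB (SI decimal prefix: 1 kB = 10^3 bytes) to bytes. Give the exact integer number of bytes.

281,000 bytes

281 × 1,000 = 281,000 bytes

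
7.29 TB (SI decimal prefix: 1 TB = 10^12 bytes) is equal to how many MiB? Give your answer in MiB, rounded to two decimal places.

7.29 TB = 7.29 × 10^12 bytes = 7,290,000,000,000 bytes
1 MiB = 1,048,576 bytes
7,290,000,000,000 / 1,048,576 = 6,952,285.77 MiB

6,952,285.77 MiB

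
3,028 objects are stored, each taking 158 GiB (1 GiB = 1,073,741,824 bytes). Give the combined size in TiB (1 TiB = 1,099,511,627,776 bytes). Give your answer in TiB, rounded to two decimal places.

467.21 TiB

Total = 3,028 × 158 GiB = 478,424 GiB
= 478,424 × 1,073,741,824 bytes = 513,703,858,405,376 bytes
1 TiB = 1,099,511,627,776 bytes
513,703,858,405,376 / 1,099,511,627,776 = 467.21 TiB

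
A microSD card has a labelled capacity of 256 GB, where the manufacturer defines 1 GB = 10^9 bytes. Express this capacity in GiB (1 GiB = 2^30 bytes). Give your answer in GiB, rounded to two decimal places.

256 GB = 256 × 10^9 bytes = 256,000,000,000 bytes
1 GiB = 2^30 bytes = 1,073,741,824 bytes
256,000,000,000 / 1,073,741,824 = 238.42 GiB

238.42 GiB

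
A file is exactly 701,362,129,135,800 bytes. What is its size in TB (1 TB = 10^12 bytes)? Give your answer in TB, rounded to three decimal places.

701.362 TB

701,362,129,135,800 bytes given.
1 TB = 10^12 bytes = 1,000,000,000,000 bytes
701,362,129,135,800 / 1,000,000,000,000 = 701.362 TB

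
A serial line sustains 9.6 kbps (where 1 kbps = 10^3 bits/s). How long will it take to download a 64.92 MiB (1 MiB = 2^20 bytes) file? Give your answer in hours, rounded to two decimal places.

64.92 MiB = 68,073,553.92 bytes = 544,588,431.36 bits
9.6 kbps = 9,600 bits/s
time = 544,588,431.36 / 9,600 = 56,727.9616 s
56,727.9616 s / 3600 = 15.76 hours

15.76 hours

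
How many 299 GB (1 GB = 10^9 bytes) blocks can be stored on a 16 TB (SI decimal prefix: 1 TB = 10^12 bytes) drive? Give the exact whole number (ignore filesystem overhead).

53

Capacity: 16 TB = 16,000,000,000,000 bytes
Per item: 299 GB = 299,000,000,000 bytes
⌊16,000,000,000,000 / 299,000,000,000⌋ = 53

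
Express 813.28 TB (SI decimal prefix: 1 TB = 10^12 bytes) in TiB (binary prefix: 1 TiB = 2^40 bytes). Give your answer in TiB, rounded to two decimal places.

739.67 TiB

813.28 TB × 1,000,000,000,000 bytes/TB = 813,280,000,000,000 bytes
1 TiB = 1,099,511,627,776 bytes
813,280,000,000,000 / 1,099,511,627,776 = 739.67 TiB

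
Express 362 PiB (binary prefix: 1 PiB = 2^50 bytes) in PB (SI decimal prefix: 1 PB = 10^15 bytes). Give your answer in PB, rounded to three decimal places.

407.576 PB

362 PiB × 1,125,899,906,842,624 bytes/PiB = 407,575,766,277,029,888 bytes
1 PB = 1,000,000,000,000,000 bytes
407,575,766,277,029,888 / 1,000,000,000,000,000 = 407.576 PB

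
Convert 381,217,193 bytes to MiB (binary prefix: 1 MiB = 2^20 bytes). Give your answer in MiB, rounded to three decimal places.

381,217,193 bytes given.
1 MiB = 2^20 bytes = 1,048,576 bytes
381,217,193 / 1,048,576 = 363.557 MiB

363.557 MiB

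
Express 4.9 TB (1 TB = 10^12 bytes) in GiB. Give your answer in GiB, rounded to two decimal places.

4,563.48 GiB

4.9 TB = 4.9 × 10^12 bytes = 4,900,000,000,000 bytes
1 GiB = 2^30 bytes = 1,073,741,824 bytes
4,900,000,000,000 / 1,073,741,824 = 4,563.48 GiB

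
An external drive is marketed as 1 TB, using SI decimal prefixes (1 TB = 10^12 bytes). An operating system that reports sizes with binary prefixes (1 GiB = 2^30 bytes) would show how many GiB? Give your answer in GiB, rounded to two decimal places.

931.32 GiB

1 TB = 1 × 10^12 bytes = 1,000,000,000,000 bytes
1 GiB = 2^30 bytes = 1,073,741,824 bytes
1,000,000,000,000 / 1,073,741,824 = 931.32 GiB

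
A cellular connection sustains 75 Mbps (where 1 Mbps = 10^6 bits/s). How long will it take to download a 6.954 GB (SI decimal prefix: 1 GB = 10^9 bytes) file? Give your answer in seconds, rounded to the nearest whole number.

742 seconds

6.954 GB = 6,954,000,000 bytes = 55,632,000,000 bits
75 Mbps = 75,000,000 bits/s
time = 55,632,000,000 / 75,000,000 = 742 s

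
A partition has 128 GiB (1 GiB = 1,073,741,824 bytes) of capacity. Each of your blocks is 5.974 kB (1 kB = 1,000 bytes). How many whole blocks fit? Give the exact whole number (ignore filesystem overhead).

Capacity: 128 GiB = 137,438,953,472 bytes
Per item: 5.974 kB = 5,974 bytes
⌊137,438,953,472 / 5,974⌋ = 23,006,185

23,006,185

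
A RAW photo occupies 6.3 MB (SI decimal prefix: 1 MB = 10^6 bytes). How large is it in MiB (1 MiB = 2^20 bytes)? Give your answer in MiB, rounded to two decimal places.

6.3 MB = 6.3 × 10^6 bytes = 6,300,000 bytes
1 MiB = 1,048,576 bytes
6,300,000 / 1,048,576 = 6.01 MiB

6.01 MiB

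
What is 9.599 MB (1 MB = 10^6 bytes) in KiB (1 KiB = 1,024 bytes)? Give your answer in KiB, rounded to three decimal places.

9,374.023 KiB

9.599 MB × 1,000,000 bytes/MB = 9,599,000 bytes
1 KiB = 1,024 bytes
9,599,000 / 1,024 = 9,374.023 KiB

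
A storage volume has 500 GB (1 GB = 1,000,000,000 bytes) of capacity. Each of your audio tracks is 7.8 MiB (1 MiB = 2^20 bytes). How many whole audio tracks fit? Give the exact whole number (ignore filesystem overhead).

Capacity: 500 GB = 500,000,000,000 bytes
Per item: 7.8 MiB = 8,178,892.8 bytes
⌊500,000,000,000 / 8,178,892.8⌋ = 61,132

61,132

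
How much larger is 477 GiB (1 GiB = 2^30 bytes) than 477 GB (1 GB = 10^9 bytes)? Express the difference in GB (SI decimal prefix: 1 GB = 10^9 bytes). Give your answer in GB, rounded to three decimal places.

35.175 GB

477 GiB = 477 × 1,073,741,824 = 512,174,850,048 bytes
477 GB = 477 × 1,000,000,000 = 477,000,000,000 bytes
difference = 35,174,850,048 bytes
35,174,850,048 / 1,000,000,000 = 35.175 GB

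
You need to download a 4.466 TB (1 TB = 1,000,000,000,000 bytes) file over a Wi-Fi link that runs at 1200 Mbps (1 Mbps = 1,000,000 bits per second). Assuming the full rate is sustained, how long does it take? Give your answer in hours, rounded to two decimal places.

8.27 hours

4.466 TB = 4,466,000,000,000 bytes = 35,728,000,000,000 bits
1200 Mbps = 1,200,000,000 bits/s
time = 35,728,000,000,000 / 1,200,000,000 = 29,773.3333 s
29,773.3333 s / 3600 = 8.27 hours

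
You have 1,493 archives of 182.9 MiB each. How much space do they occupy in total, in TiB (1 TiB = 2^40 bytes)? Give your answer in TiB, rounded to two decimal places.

Total = 1,493 × 182.9 MiB = 273069.7 MiB
= 273069.7 × 1,048,576 bytes = 286,334,333,747.2 bytes
1 TiB = 1,099,511,627,776 bytes
286,334,333,747.2 / 1,099,511,627,776 = 0.26 TiB

0.26 TiB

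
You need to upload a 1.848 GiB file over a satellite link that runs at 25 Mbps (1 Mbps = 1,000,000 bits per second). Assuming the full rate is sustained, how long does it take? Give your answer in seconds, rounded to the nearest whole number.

635 seconds

1.848 GiB = 1,984,274,890.752 bytes = 15,874,199,126.016 bits
25 Mbps = 25,000,000 bits/s
time = 15,874,199,126.016 / 25,000,000 = 635 s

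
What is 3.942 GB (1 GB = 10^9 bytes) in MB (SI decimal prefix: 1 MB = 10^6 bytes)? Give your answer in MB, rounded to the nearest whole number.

3,942 MB

3.942 GB = 3.942 × 10^9 bytes = 3,942,000,000 bytes
1 MB = 1,000,000 bytes
3,942,000,000 / 1,000,000 = 3,942 MB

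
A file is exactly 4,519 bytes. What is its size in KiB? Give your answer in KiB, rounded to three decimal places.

4.413 KiB

4519 bytes given.
1 KiB = 2^10 bytes = 1,024 bytes
4,519 / 1,024 = 4.413 KiB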